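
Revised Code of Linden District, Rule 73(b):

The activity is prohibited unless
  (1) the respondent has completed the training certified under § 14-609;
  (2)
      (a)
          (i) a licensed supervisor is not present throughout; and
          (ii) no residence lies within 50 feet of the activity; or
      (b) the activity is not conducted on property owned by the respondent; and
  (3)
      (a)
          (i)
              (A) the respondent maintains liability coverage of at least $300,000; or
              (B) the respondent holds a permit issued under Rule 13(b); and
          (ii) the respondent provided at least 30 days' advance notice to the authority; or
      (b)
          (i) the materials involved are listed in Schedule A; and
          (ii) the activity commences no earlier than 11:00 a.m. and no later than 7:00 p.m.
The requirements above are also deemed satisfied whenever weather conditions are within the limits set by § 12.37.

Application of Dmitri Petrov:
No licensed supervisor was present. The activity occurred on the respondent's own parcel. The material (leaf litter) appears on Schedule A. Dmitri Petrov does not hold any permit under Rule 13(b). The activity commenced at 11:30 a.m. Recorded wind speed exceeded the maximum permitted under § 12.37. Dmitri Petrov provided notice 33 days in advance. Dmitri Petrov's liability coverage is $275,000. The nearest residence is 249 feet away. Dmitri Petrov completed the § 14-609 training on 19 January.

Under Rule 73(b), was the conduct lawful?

Yes — lawful.

(1) training certified — satisfied.
(i) not (supervisor present) — holds.
(ii) no residence in 50 ft — satisfied.
(a): T AND T → true.
(b) not (own property) — not satisfied.
(2) = T OR F = true.
(A) coverage ≥ $300,000 — fails.
(B) holds permit — not satisfied.
(i) = F OR F = false.
(ii) ≥30 days' notice — holds.
(a) = F AND T = false.
(i) Schedule A material — holds.
(ii) start within hours — holds.
So (b) is satisfied (T AND T).
(3) = F OR T = true.
Overall = T AND T AND T = true.
Exception (weather ok) — not satisfied.
Result: main true OR exception false → true.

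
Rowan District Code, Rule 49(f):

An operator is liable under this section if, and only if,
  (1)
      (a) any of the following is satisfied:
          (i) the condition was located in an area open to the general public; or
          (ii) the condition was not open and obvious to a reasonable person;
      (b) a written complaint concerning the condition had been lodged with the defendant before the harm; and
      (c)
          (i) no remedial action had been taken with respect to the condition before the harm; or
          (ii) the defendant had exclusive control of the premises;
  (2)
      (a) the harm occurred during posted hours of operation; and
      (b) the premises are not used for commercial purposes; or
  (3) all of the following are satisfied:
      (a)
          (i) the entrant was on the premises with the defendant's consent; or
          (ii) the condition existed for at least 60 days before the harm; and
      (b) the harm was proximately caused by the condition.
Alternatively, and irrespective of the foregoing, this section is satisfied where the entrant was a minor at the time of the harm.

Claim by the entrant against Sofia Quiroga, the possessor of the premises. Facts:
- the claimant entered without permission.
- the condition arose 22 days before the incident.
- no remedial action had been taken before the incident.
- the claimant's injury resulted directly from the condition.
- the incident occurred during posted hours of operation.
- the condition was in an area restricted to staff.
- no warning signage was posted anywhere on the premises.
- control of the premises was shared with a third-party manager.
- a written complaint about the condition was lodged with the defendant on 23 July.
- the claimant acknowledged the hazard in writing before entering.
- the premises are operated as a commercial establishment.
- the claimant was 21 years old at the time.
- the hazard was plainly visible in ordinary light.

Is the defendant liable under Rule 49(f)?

No — not liable.

(i) public area — not met.
(ii) not open/obvious — not satisfied.
So (a) is not satisfied (F OR F).
(b) complaint lodged — met.
(i) no remedial action — met.
(ii) exclusive control — fails.
So (c) is satisfied (T OR F).
So (1) is not satisfied (F AND T AND T).
(a) during posted hours — holds.
(b) not (commercial use) — not met.
(2) = T AND F = false.
(i) consent to enter — not satisfied.
(ii) condition ≥60 days old — not satisfied.
So (a) is not satisfied (F OR F).
(b) proximate cause — holds.
So (3) is not satisfied (F AND T).
Overall: F OR F OR F → false.
Exception (entrant a minor) — not satisfied.
Result: main false OR exception false → false.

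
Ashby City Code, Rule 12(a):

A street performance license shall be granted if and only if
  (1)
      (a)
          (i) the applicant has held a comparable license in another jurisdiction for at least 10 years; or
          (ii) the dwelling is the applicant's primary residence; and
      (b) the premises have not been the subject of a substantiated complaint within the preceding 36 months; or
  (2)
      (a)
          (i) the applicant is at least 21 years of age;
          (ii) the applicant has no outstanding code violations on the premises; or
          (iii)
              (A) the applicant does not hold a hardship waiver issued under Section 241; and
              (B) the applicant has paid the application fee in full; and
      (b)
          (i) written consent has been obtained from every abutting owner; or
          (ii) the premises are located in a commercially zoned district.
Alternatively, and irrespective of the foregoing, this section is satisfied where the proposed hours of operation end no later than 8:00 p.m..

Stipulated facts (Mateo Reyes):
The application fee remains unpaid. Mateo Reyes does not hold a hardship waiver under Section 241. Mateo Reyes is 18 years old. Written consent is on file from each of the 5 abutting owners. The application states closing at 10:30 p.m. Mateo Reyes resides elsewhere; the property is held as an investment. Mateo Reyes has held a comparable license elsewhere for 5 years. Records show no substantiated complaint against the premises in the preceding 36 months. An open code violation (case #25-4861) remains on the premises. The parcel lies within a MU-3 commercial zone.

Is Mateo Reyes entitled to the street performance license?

(i) prior license ≥ 10 yr — fails.
(ii) primary residence — fails.
(a) = F OR F = false.
(b) no complaint in 36 mo. — satisfied.
So (1) is not satisfied (F AND T).
(i) age ≥ 21 — not met.
(ii) no code violations — not satisfied.
(A) not (hardship waiver) — met.
(B) fee paid — not met.
So (iii) is not satisfied (T AND F).
So (a) is not satisfied (F OR F OR F).
(i) all abutters consent — met.
(ii) commercially zoned — holds.
(b): T OR T → true.
(2) = F AND T = false.
Overall: F OR F → false.
Exception (closes by 8 p.m.) — not satisfied.
Result: main false OR exception false → false.

No — denied.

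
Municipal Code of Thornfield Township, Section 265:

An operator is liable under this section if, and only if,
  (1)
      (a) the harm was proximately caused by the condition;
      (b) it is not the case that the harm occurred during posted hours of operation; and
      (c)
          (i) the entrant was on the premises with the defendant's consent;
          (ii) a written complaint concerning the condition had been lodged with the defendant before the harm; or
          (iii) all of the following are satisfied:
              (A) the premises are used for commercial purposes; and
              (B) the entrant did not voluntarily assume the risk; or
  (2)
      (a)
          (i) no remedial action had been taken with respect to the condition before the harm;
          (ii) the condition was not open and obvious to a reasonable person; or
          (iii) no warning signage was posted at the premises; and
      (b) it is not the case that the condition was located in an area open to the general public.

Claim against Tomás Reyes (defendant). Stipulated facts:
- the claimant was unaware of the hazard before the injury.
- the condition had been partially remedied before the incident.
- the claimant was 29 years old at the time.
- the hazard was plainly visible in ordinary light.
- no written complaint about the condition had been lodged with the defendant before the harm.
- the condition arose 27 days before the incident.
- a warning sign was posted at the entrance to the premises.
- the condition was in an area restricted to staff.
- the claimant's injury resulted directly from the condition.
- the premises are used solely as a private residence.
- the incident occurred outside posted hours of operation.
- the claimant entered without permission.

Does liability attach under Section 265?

No — not liable.

(a) proximate cause — met.
(b) not (during posted hours) — holds.
(i) consent to enter — not satisfied.
(ii) complaint lodged — not satisfied.
(A) commercial use — fails.
(B) no assumed risk — met.
So (iii) is not satisfied (F AND T).
(c) = F OR F OR F = false.
So (1) is not satisfied (T AND T AND F).
(i) no remedial action — fails.
(ii) not open/obvious — not satisfied.
(iii) no signage posted — not satisfied.
(a): F OR F OR F → false.
(b) not (public area) — met.
(2) = F AND T = false.
Overall = F OR F = false.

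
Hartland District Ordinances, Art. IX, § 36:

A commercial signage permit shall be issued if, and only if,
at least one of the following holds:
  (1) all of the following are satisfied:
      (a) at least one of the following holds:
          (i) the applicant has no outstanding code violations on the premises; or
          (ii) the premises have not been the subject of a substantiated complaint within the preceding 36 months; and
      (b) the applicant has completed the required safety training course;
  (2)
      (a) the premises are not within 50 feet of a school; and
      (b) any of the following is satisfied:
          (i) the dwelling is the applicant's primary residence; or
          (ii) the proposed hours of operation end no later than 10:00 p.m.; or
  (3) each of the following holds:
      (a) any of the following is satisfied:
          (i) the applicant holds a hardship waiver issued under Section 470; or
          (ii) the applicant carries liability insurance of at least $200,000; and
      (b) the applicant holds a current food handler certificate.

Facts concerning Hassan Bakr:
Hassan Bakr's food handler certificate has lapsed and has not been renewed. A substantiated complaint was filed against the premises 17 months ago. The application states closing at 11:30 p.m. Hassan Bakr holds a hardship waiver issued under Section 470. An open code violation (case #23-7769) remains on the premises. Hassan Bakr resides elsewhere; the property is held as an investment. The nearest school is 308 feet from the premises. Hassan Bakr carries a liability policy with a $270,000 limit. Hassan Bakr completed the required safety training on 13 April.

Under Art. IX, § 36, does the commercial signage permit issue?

No — denied.

(i) no code violations — fails.
(ii) no complaint in 36 mo. — not satisfied.
So (a) is not satisfied (F OR F).
(b) safety training — holds.
So (1) is not satisfied (F AND T).
(a) ≥50 ft from school — satisfied.
(i) primary residence — fails.
(ii) closes by 10 p.m. — fails.
So (b) is not satisfied (F OR F).
(2) = T AND F = false.
(i) hardship waiver — satisfied.
(ii) insurance ≥ $200,000 — met.
(a) = T OR T = true.
(b) food handler cert. — not met.
(3): T AND F → false.
Overall = F OR F OR F = false.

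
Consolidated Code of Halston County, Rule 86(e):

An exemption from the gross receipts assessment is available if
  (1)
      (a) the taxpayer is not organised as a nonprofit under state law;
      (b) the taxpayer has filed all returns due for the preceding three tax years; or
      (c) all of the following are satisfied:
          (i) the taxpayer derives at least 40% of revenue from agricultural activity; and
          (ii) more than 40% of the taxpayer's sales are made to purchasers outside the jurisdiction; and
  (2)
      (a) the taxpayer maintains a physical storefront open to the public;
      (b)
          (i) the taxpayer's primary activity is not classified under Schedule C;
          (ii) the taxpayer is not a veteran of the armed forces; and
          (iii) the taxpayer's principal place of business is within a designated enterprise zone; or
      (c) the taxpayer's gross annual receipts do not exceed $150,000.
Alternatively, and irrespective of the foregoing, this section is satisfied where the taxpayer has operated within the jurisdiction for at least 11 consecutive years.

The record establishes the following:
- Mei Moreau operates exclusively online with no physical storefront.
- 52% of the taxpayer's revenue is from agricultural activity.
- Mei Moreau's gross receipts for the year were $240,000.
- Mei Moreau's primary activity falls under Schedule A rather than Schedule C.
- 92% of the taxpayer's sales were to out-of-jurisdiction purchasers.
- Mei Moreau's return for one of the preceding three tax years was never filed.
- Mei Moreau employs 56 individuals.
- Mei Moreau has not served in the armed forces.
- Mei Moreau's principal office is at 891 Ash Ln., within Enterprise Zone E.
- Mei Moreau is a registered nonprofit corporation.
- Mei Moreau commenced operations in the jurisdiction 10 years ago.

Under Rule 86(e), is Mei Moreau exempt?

(a) not (nonprofit) — not satisfied.
(b) returns current — fails.
(i) ≥40% agricultural — met.
(ii) >40% out-of-jur. sales — satisfied.
(c) = T AND T = true.
So (1) is satisfied (F OR F OR T).
(a) has storefront — fails.
(i) not (Schedule C activity) — holds.
(ii) not (veteran) — holds.
(iii) in enterprise zone — holds.
(b) = T AND T AND T = true.
(c) receipts ≤ $150,000 — fails.
(2): F OR T OR F → true.
So Overall is satisfied (T AND T).
Exception (≥ 11 yrs in jurisdiction) — not satisfied.
Result: main true OR exception false → true.

Yes — exempt.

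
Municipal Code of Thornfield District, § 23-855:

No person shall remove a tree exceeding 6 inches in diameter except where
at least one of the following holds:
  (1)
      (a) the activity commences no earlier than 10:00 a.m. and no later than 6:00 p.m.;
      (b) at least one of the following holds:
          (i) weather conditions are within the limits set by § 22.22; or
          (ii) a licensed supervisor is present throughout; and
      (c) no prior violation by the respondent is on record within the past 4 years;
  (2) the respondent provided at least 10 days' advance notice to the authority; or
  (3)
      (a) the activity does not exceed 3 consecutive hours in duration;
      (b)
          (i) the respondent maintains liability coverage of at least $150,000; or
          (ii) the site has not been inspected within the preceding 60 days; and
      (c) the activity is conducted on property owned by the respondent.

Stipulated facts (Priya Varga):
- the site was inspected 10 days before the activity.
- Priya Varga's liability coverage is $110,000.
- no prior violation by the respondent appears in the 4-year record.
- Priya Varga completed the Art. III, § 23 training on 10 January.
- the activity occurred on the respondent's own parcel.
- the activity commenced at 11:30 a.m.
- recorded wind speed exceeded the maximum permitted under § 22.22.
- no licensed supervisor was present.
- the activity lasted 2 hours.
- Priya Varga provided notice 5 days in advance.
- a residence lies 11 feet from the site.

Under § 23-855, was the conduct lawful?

(a) start within hours — met.
(i) weather ok — fails.
(ii) supervisor present — not satisfied.
(b) = F OR F = false.
(c) no prior violation — met.
(1) = T AND F AND T = false.
(2) ≥10 days' notice — not satisfied.
(a) ≤ 3 hrs duration — met.
(i) coverage ≥ $150,000 — not satisfied.
(ii) not (site inspected) — fails.
So (b) is not satisfied (F OR F).
(c) own property — holds.
(3) = T AND F AND T = false.
Overall: F OR F OR F → false.

No — unlawful.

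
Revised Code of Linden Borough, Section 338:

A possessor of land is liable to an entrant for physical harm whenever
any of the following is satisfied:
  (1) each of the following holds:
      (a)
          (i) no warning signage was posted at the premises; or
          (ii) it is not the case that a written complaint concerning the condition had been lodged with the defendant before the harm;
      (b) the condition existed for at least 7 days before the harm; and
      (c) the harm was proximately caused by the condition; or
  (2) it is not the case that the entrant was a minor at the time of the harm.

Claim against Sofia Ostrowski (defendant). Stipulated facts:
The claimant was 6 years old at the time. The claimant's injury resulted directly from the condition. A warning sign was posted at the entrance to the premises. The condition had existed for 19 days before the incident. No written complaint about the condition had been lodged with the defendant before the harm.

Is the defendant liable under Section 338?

Yes — liable.

(i) no signage posted — fails.
(ii) not (complaint lodged) — holds.
(a): F OR T → true.
(b) condition ≥7 days old — satisfied.
(c) proximate cause — satisfied.
So (1) is satisfied (T AND T AND T).
(2) not (entrant a minor) — fails.
Overall = T OR F = true.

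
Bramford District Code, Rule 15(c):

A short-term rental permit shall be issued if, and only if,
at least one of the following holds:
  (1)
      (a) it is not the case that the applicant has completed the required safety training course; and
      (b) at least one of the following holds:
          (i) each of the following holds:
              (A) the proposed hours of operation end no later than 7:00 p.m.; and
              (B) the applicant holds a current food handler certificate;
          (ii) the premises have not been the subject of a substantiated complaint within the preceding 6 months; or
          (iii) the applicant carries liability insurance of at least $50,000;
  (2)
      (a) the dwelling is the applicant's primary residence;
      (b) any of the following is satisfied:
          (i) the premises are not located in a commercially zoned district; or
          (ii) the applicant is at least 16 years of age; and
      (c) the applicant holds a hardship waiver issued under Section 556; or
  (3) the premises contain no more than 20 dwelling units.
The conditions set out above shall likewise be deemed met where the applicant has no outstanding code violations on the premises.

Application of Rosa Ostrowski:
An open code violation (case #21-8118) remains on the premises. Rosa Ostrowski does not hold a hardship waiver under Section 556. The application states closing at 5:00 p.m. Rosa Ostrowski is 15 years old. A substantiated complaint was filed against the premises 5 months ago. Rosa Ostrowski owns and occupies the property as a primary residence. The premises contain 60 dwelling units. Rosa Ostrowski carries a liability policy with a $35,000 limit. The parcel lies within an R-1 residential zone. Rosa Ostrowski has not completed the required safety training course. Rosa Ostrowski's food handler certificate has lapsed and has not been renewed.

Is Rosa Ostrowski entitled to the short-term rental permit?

(a) not (safety training) — satisfied.
(A) closes by 7 p.m. — satisfied.
(B) food handler cert. — fails.
So (i) is not satisfied (T AND F).
(ii) no complaint in 6 mo. — not satisfied.
(iii) insurance ≥ $50,000 — not met.
(b) = F OR F OR F = false.
(1): T AND F → false.
(a) primary residence — satisfied.
(i) not (commercially zoned) — met.
(ii) age ≥ 16 — not satisfied.
(b): T OR F → true.
(c) hardship waiver — not satisfied.
(2) = T AND T AND F = false.
(3) ≤ 20 units — not met.
Overall: F OR F OR F → false.
Exception (no code violations) — not satisfied.
Result: main false OR exception false → false.

No — denied.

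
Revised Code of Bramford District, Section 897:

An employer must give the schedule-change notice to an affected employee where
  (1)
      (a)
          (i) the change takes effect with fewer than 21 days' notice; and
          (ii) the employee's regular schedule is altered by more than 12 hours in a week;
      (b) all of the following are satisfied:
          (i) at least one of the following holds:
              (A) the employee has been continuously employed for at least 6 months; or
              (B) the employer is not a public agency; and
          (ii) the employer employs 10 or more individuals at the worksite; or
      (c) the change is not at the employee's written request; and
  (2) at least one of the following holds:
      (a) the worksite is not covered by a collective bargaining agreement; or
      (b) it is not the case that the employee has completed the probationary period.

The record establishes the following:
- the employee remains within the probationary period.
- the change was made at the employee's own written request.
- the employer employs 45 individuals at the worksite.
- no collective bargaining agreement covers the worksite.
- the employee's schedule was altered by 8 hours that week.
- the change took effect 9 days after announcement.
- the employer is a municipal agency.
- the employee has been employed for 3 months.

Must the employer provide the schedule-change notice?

No — not required.

(i) < 21 days' notice — met.
(ii) schedule shift > 12h — not met.
So (a) is not satisfied (T AND F).
(A) tenure ≥ 6 mo. — fails.
(B) not (public agency) — not met.
(i): F OR F → false.
(ii) ≥ 10 at site — satisfied.
(b): F AND T → false.
(c) not employee-requested — fails.
(1): F OR F OR F → false.
(a) no CBA — met.
(b) not (past probation) — satisfied.
(2) = T OR T = true.
Overall = F AND T = false.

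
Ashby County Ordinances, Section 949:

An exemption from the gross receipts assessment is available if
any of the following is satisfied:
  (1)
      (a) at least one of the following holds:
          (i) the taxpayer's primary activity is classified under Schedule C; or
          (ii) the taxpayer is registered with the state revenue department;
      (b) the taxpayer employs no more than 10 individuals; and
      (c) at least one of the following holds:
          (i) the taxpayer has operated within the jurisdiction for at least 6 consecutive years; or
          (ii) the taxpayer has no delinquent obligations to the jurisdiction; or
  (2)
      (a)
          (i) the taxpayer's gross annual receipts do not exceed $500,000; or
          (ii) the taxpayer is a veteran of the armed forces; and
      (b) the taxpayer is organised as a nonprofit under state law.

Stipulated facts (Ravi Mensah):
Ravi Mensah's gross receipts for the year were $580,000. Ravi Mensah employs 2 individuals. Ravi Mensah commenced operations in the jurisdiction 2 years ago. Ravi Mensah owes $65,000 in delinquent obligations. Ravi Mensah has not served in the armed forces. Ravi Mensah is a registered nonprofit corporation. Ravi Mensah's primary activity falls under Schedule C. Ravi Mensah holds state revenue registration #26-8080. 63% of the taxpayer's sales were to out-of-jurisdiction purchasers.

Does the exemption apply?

No — not exempt.

(i) Schedule C activity — satisfied.
(ii) state-registered — holds.
(a): T OR T → true.
(b) ≤ 10 employees — met.
(i) ≥ 6 yrs in jurisdiction — fails.
(ii) no delinquency — not satisfied.
(c) = F OR F = false.
(1): T AND T AND F → false.
(i) receipts ≤ $500,000 — not met.
(ii) veteran — fails.
(a): F OR F → false.
(b) nonprofit — met.
(2): F AND T → false.
So Overall is not satisfied (F OR F).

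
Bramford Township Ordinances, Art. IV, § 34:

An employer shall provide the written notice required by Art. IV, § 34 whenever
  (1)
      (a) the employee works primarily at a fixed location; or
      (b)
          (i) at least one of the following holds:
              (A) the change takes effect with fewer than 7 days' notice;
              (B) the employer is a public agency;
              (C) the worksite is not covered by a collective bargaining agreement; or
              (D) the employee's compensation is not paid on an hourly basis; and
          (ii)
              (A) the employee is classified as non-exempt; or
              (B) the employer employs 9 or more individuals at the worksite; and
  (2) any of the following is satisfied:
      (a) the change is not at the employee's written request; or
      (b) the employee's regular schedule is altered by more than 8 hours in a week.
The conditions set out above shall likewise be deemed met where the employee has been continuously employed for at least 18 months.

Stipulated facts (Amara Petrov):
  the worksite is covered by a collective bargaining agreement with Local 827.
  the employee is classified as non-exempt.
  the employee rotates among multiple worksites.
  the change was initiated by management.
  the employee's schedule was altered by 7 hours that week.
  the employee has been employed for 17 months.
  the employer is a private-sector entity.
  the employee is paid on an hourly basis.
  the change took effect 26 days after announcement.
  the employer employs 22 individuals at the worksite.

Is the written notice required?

No — not required.

(a) fixed location — not met.
(A) < 7 days' notice — fails.
(B) public agency — not satisfied.
(C) no CBA — not satisfied.
(D) not (hourly-paid) — fails.
So (i) is not satisfied (F OR F OR F OR F).
(A) non-exempt — satisfied.
(B) ≥ 9 at site — met.
(ii): T OR T → true.
(b): F AND T → false.
So (1) is not satisfied (F OR F).
(a) not employee-requested — holds.
(b) schedule shift > 8h — not satisfied.
So (2) is satisfied (T OR F).
So Overall is not satisfied (F AND T).
Exception (tenure ≥ 18 mo.) — not satisfied.
Result: main false OR exception false → false.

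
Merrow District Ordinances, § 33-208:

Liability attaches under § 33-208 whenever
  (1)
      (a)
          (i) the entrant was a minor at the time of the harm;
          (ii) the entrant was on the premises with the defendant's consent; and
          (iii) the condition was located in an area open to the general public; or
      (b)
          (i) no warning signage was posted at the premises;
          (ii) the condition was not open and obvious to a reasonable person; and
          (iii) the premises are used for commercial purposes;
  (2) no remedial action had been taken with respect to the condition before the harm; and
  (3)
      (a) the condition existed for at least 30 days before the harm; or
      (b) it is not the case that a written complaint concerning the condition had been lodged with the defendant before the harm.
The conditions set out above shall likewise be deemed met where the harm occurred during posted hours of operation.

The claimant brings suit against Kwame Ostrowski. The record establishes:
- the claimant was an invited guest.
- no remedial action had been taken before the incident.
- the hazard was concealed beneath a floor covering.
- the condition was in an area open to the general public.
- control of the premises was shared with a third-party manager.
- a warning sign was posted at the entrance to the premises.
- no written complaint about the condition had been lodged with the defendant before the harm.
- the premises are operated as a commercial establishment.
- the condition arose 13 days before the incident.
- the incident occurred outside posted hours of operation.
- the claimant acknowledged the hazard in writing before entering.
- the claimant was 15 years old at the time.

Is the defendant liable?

(i) entrant a minor — satisfied.
(ii) consent to enter — holds.
(iii) public area — holds.
(a) = T AND T AND T = true.
(i) no signage posted — not satisfied.
(ii) not open/obvious — met.
(iii) commercial use — met.
(b) = F AND T AND T = false.
So (1) is satisfied (T OR F).
(2) no remedial action — satisfied.
(a) condition ≥30 days old — not satisfied.
(b) not (complaint lodged) — satisfied.
(3) = F OR T = true.
Overall = T AND T AND T = true.
Exception (during posted hours) — not satisfied.
Result: main true OR exception false → true.

Yes — liable.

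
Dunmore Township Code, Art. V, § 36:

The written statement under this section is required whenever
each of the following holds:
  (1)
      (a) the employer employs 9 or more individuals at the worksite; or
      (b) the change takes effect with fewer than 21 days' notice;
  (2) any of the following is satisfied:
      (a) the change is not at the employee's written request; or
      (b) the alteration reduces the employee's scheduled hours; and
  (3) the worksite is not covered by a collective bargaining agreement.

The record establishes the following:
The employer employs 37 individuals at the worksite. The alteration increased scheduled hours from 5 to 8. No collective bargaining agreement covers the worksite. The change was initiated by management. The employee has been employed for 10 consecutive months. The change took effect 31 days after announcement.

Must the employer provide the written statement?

(a) ≥ 9 at site — met.
(b) < 21 days' notice — not satisfied.
(1) = T OR F = true.
(a) not employee-requested — satisfied.
(b) hours reduced — fails.
(2) = T OR F = true.
(3) no CBA — met.
Overall = T AND T AND T = true.

Yes — required.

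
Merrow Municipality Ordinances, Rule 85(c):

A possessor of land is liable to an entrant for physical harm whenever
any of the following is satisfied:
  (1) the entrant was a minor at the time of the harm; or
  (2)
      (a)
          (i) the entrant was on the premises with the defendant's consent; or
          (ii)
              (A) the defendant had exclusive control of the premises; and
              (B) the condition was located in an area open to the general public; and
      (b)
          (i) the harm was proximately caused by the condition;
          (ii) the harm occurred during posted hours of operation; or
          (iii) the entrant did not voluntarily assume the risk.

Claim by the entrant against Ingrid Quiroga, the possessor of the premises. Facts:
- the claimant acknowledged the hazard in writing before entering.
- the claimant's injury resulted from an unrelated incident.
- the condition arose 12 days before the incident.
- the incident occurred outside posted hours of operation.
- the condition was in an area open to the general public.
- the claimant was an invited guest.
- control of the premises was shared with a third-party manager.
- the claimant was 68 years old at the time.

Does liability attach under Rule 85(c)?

(1) entrant a minor — not satisfied.
(i) consent to enter — satisfied.
(A) exclusive control — not satisfied.
(B) public area — satisfied.
So (ii) is not satisfied (F AND T).
(a): T OR F → true.
(i) proximate cause — fails.
(ii) during posted hours — fails.
(iii) no assumed risk — not met.
(b) = F OR F OR F = false.
(2) = T AND F = false.
So Overall is not satisfied (F OR F).

No — not liable.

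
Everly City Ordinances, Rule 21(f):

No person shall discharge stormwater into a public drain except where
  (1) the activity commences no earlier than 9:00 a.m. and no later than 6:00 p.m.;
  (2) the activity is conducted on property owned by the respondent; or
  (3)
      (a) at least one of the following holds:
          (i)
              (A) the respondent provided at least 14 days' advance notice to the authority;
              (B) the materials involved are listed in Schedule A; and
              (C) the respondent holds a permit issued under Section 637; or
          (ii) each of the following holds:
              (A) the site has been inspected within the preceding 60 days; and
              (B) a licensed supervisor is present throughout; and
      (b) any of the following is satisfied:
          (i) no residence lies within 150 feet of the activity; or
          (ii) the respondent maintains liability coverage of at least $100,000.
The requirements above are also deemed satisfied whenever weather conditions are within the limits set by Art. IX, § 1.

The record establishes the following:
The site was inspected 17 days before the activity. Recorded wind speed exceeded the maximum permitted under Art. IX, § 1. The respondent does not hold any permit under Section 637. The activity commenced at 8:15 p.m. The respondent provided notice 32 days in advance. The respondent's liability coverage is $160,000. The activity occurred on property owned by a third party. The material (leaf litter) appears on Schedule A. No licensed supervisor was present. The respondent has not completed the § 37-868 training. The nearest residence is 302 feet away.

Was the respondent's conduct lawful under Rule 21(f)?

No — unlawful.

(1) start within hours — not satisfied.
(2) own property — fails.
(A) ≥14 days' notice — met.
(B) Schedule A material — met.
(C) holds permit — not met.
So (i) is not satisfied (T AND T AND F).
(A) site inspected — holds.
(B) supervisor present — not satisfied.
(ii) = T AND F = false.
(a) = F OR F = false.
(i) no residence in 150 ft — met.
(ii) coverage ≥ $100,000 — satisfied.
So (b) is satisfied (T OR T).
(3) = F AND T = false.
So Overall is not satisfied (F OR F OR F).
Exception (weather ok) — not satisfied.
Result: main false OR exception false → false.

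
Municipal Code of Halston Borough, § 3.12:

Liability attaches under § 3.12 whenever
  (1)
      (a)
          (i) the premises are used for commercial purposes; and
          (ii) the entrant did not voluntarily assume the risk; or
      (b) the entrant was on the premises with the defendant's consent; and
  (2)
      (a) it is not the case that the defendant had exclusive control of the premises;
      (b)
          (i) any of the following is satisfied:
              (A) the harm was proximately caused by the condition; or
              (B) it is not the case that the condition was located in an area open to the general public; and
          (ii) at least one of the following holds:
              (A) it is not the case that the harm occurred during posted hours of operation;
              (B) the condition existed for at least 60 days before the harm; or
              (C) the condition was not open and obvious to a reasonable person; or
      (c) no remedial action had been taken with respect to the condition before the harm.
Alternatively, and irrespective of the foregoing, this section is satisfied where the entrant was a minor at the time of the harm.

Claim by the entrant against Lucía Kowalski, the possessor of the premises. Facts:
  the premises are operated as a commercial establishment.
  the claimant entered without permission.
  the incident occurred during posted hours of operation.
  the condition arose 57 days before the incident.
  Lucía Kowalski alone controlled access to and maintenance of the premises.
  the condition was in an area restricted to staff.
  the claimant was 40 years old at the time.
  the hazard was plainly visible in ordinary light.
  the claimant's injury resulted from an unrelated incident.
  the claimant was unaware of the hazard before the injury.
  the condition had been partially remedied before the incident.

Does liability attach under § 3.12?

(i) commercial use — holds.
(ii) no assumed risk — met.
(a): T AND T → true.
(b) consent to enter — not met.
(1) = T OR F = true.
(a) not (exclusive control) — not satisfied.
(A) proximate cause — fails.
(B) not (public area) — satisfied.
(i): F OR T → true.
(A) not (during posted hours) — not satisfied.
(B) condition ≥60 days old — not met.
(C) not open/obvious — not satisfied.
(ii) = F OR F OR F = false.
So (b) is not satisfied (T AND F).
(c) no remedial action — not satisfied.
(2) = F OR F OR F = false.
So Overall is not satisfied (T AND F).
Exception (entrant a minor) — not satisfied.
Result: main false OR exception false → false.

No — not liable.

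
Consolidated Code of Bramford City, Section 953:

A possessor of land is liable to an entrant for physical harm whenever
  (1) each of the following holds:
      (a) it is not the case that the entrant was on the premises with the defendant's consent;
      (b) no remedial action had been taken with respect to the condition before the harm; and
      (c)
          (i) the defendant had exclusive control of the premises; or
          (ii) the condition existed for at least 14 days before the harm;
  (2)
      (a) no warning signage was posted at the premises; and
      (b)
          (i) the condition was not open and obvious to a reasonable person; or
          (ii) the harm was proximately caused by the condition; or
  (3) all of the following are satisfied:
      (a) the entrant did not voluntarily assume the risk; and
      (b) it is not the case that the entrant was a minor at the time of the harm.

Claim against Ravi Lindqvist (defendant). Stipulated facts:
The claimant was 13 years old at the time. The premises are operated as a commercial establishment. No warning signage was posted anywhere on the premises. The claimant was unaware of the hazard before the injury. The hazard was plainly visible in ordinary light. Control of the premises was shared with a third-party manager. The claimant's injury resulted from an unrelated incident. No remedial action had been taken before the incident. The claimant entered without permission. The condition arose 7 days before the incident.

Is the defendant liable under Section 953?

No — not liable.

(a) not (consent to enter) — holds.
(b) no remedial action — holds.
(i) exclusive control — not met.
(ii) condition ≥14 days old — fails.
(c) = F OR F = false.
(1) = T AND T AND F = false.
(a) no signage posted — met.
(i) not open/obvious — fails.
(ii) proximate cause — not satisfied.
(b): F OR F → false.
So (2) is not satisfied (T AND F).
(a) no assumed risk — satisfied.
(b) not (entrant a minor) — fails.
(3): T AND F → false.
Overall: F OR F OR F → false.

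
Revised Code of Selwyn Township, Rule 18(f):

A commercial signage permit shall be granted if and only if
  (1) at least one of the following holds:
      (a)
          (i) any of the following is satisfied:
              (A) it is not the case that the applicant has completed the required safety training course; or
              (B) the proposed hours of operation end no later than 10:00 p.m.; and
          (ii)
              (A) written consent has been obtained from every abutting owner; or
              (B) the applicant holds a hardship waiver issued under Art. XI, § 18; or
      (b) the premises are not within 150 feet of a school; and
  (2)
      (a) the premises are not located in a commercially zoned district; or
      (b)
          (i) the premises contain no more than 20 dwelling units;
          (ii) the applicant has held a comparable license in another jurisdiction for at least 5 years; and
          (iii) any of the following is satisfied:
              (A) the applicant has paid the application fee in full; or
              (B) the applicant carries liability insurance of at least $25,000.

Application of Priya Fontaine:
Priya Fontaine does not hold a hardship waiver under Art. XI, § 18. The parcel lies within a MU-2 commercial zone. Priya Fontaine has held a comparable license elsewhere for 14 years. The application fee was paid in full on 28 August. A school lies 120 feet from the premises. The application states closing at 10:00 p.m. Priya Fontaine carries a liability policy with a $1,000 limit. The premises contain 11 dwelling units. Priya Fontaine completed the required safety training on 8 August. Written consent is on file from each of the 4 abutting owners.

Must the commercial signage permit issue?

(A) not (safety training) — fails.
(B) closes by 10 p.m. — met.
(i) = F OR T = true.
(A) all abutters consent — met.
(B) hardship waiver — not met.
(ii): T OR F → true.
(a) = T AND T = true.
(b) ≥150 ft from school — not met.
So (1) is satisfied (T OR F).
(a) not (commercially zoned) — not met.
(i) ≤ 20 units — holds.
(ii) prior license ≥ 5 yr — satisfied.
(A) fee paid — met.
(B) insurance ≥ $25,000 — not satisfied.
So (iii) is satisfied (T OR F).
(b): T AND T AND T → true.
So (2) is satisfied (F OR T).
Overall = T AND T = true.

Yes — granted.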